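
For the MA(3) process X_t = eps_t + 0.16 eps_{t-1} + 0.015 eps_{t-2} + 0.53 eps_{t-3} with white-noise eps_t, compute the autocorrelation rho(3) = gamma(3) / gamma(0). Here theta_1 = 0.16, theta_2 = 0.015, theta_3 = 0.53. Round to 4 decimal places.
\rho(3) = 0.4056

For an MA(q) process with theta_0 = 1, the autocovariance is
  gamma(k) = sigma^2 * sum_{i=0..q-k} theta_i * theta_{i+k},
and rho(k) = gamma(k) / gamma(0). Sigma^2 cancels.
  numerator   = (1)*(0.53) = 0.53.
  denominator = (1)^2 + (0.16)^2 + (0.015)^2 + (0.53)^2 = 1.306725.
  rho(3) = 0.53 / 1.306725 = 0.4056.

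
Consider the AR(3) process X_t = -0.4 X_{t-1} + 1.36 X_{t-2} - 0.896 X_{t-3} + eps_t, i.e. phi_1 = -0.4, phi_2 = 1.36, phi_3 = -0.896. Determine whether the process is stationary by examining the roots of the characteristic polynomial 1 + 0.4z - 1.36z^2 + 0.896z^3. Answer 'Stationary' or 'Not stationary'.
\text{Not stationary}

The AR(p) characteristic polynomial is P(z) = 1 + 0.4z - 1.36z^2 + 0.896z^3.
Stationarity requires all roots to lie outside the unit circle, i.e. |z| > 1 for every root.
Degree 3: look for a simple real root z0 first, then factor out (1 - z/z0) and solve the remaining quadratic.
Testing z0 = -0.625: P(-0.625) = 1 + (0.4)(-0.625) + (-1.36)(-0.625)^2 + (0.896)(-0.625)^3
  = 1 + (-0.25) + (-0.53125) + (-0.21875) = 0.  So z_0 = -0.625 is a root, |z_0| = 0.625.
Divide out the factor (1 + 1.6 z) = (1 - z/z0) (since 1/z0 = -1.6):
  P(z) = (1 + 1.6 z)(1 + (-1.2) z + (0.56) z^2)
  [check: z-coef -1.2 - (-1.6) = 0.4; z^2-coef 0.56 - (-1.6)(-1.2) = -1.36; z^3-coef -(-1.6)(0.56) = 0.896.]
Remaining roots from the quadratic factor 1 + (-1.2) z + (0.56) z^2:
  Set 1 + (-1.2) z + (0.56) z^2 = 0, i.e. a z^2 + b z + c = 0 with a = 0.56, b = -1.2, c = 1.
  Discriminant D = b^2 - 4ac = (-1.2)^2 - 4*(0.56)*1 = 1.44 - (2.24) = -0.8.
  D < 0, so the roots are the complex-conjugate pair z = (-b +/- i sqrt(-D)) / (2a) = 1.0714 +/- 0.7986i.
  For a conjugate pair |z|^2 = z * conj(z) = (product of roots) = c/a = 1/(0.56) = 1.785714, so |z| = sqrt(1.785714) = 1.3363 for both roots.
Moduli of all roots: 0.6250, 1.3363, 1.3363.
All moduli strictly greater than 1? No.
Verdict: Not stationary.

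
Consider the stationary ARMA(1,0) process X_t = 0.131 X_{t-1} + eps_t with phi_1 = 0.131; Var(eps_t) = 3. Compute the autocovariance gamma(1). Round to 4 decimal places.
\gamma(1) = 0.3999

Multiply the model equation by X_{t-k} and take expectations. With theta_0 = psi_0 = 1 and psi_j the MA(infinity) weights, this gives
  gamma(k) - sum_i phi_i gamma(k-i) = c_k,
  c_k = sigma^2 * sum_{j=k..q} theta_j psi_{j-k}   (c_k = 0 for k > q),
using gamma(-m) = gamma(m).
Pure AR (q = 0): c_0 = sigma^2 = 3, c_k = 0 for k >= 1.
Equations for k = 0 and k = 1 (AR order 1):
  gamma(0) = phi_1 gamma(1) + c_0
  gamma(1) = phi_1 gamma(0) + c_1
Substituting the second into the first: gamma(0) (1 - phi_1^2) = c_0 + phi_1 c_1, so
  gamma(0) = c_0 / (1 - phi_1^2) = 3 / (1 - (0.131)^2) = 3 / 0.982839 = 3.052382.
  gamma(1) = phi_1 gamma(0) = (0.131)(3.052382) = 0.399862.
Therefore gamma(1) = 0.3999 (to 4 decimal places).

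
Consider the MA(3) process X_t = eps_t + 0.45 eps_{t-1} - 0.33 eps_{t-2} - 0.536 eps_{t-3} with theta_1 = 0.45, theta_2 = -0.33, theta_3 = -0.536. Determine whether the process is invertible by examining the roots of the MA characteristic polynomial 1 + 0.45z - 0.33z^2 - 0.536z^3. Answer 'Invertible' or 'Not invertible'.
\text{Invertible}

The MA(q) characteristic polynomial is P(z) = 1 + 0.45z - 0.33z^2 - 0.536z^3.
Invertibility requires all roots to lie outside the unit circle, i.e. |z| > 1 for every root.
Degree 3: look for a simple real root z0 first, then factor out (1 - z/z0) and solve the remaining quadratic.
Testing z0 = 1.25: P(1.25) = 1 + (0.45)(1.25) + (-0.33)(1.25)^2 + (-0.536)(1.25)^3
  = 1 + (0.5625) + (-0.515625) + (-1.046875) = 0.  So z_0 = 1.25 is a root, |z_0| = 1.25.
Divide out the factor (1 - 0.8 z) = (1 - z/z0) (since 1/z0 = 0.8):
  P(z) = (1 - 0.8 z)(1 + (1.25) z + (0.67) z^2)
  [check: z-coef 1.25 - (0.8) = 0.45; z^2-coef 0.67 - (0.8)(1.25) = -0.33; z^3-coef -(0.8)(0.67) = -0.536.]
Remaining roots from the quadratic factor 1 + (1.25) z + (0.67) z^2:
  Set 1 + (1.25) z + (0.67) z^2 = 0, i.e. a z^2 + b z + c = 0 with a = 0.67, b = 1.25, c = 1.
  Discriminant D = b^2 - 4ac = (1.25)^2 - 4*(0.67)*1 = 1.5625 - (2.68) = -1.1175.
  D < 0, so the roots are the complex-conjugate pair z = (-b +/- i sqrt(-D)) / (2a) = -0.9328 +/- 0.7889i.
  For a conjugate pair |z|^2 = z * conj(z) = (product of roots) = c/a = 1/(0.67) = 1.492537, so |z| = sqrt(1.492537) = 1.2217 for both roots.
Moduli of all roots: 1.2500, 1.2217, 1.2217.
All moduli strictly greater than 1? Yes.
Verdict: Invertible.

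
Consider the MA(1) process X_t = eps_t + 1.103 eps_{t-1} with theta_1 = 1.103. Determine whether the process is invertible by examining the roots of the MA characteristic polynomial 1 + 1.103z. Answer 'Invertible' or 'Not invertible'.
\text{Not invertible}

The MA(q) characteristic polynomial is P(z) = 1 + 1.103z.
Invertibility requires all roots to lie outside the unit circle, i.e. |z| > 1 for every root.
This is linear in z: 1 + (1.103) z = 0  =>  z = -1/(1.103) = -0.906618,  |z| = 0.906618.
Moduli of all roots: 0.9066.
All moduli strictly greater than 1? No.
Verdict: Not invertible.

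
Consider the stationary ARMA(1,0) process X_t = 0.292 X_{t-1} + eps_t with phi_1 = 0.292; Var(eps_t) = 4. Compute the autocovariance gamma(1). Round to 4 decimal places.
\gamma(1) = 1.2769

Multiply the model equation by X_{t-k} and take expectations. With theta_0 = psi_0 = 1 and psi_j the MA(infinity) weights, this gives
  gamma(k) - sum_i phi_i gamma(k-i) = c_k,
  c_k = sigma^2 * sum_{j=k..q} theta_j psi_{j-k}   (c_k = 0 for k > q),
using gamma(-m) = gamma(m).
Pure AR (q = 0): c_0 = sigma^2 = 4, c_k = 0 for k >= 1.
Equations for k = 0 and k = 1 (AR order 1):
  gamma(0) = phi_1 gamma(1) + c_0
  gamma(1) = phi_1 gamma(0) + c_1
Substituting the second into the first: gamma(0) (1 - phi_1^2) = c_0 + phi_1 c_1, so
  gamma(0) = c_0 / (1 - phi_1^2) = 4 / (1 - (0.292)^2) = 4 / 0.914736 = 4.372846.
  gamma(1) = phi_1 gamma(0) = (0.292)(4.372846) = 1.276871.
Therefore gamma(1) = 1.2769 (to 4 decimal places).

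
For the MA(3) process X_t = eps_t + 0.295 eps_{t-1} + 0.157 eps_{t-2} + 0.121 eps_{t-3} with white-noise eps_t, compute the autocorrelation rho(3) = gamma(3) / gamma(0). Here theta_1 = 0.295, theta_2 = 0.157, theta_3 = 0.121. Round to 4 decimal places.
\rho(3) = 0.1074

For an MA(q) process with theta_0 = 1, the autocovariance is
  gamma(k) = sigma^2 * sum_{i=0..q-k} theta_i * theta_{i+k},
and rho(k) = gamma(k) / gamma(0). Sigma^2 cancels.
  numerator   = (1)*(0.121) = 0.121.
  denominator = (1)^2 + (0.295)^2 + (0.157)^2 + (0.121)^2 = 1.126315.
  rho(3) = 0.121 / 1.126315 = 0.1074.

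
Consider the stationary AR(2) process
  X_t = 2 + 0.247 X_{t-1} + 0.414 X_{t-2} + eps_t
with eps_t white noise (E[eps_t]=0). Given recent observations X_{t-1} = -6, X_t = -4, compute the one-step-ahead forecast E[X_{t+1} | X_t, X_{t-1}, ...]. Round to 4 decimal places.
E[X_{t+1} \mid \mathcal F_t] = -1.4720

For an AR(p) model X_t = c + sum_i phi_i X_{t-i} + eps_t, the
one-step-ahead conditional mean is
  E[X_{t+1} | X_t, ...] = c + sum_i phi_i X_{t+1-i}.
Substitute known values:
  E[X_{t+1} | ...] = 2 + (0.247) * (-4) + (0.414) * (-6)
                   = -1.4720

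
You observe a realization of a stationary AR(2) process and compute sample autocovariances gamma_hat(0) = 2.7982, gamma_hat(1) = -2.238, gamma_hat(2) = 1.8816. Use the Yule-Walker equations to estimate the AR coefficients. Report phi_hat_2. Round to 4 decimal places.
\hat\phi_{2} = 0.0909

The Yule-Walker equations for an AR(p) process read, in matrix form,
  Gamma_p phi = r_p,   with   (Gamma_p)_{ij} = gamma(|i - j|),
                       (r_p)_i = gamma(i),   i,j = 1..p.
Substitute the sample gammas (Toeplitz matrix and right-hand side of size 2):
  Gamma_p = [[2.7982, -2.238], [-2.238, 2.7982]]
  r_p     = [-2.238, 1.8816]
Written out:
  2.7982 phi_1 - 2.238 phi_2 = -2.238
  -2.238 phi_1 + 2.7982 phi_2 = 1.8816
Solve by Cramer's rule:
  det = gamma(0)^2 - gamma(1)^2 = (2.7982)^2 - (-2.238)^2 = 7.82992324 - 5.008644 = 2.82127924
  phi_hat_1 = [gamma(1) gamma(0) - gamma(1) gamma(2)] / det = [(-2.238)(2.7982) - (-2.238)(1.8816)] / 2.82127924 = -2.0513508 / 2.82127924 = -0.7271
  phi_hat_2 = [gamma(0) gamma(2) - gamma(1)^2] / det = [(2.7982)(1.8816) - (-2.238)^2] / 2.82127924 = 0.25644912 / 2.82127924 = 0.0909
So phi_hat = [-0.7271, 0.0909].
Therefore phi_hat_2 = 0.0909.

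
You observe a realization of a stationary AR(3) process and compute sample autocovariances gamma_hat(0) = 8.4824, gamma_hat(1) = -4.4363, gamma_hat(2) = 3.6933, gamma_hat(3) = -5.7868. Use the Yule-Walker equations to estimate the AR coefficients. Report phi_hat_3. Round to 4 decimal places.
\hat\phi_{3} = -0.5630

The Yule-Walker equations for an AR(p) process read, in matrix form,
  Gamma_p phi = r_p,   with   (Gamma_p)_{ij} = gamma(|i - j|),
                       (r_p)_i = gamma(i),   i,j = 1..p.
Substitute the sample gammas (Toeplitz matrix and right-hand side of size 3):
  Gamma_p = [[8.4824, -4.4363, 3.6933], [-4.4363, 8.4824, -4.4363], [3.6933, -4.4363, 8.4824]]
  r_p     = [-4.4363, 3.6933, -5.7868]
Written out (R1..R3):
  (R1) 8.4824 phi_1 - 4.4363 phi_2 + 3.6933 phi_3 = -4.4363
  (R2) -4.4363 phi_1 + 8.4824 phi_2 - 4.4363 phi_3 = 3.6933
  (R3) 3.6933 phi_1 - 4.4363 phi_2 + 8.4824 phi_3 = -5.7868
Gaussian elimination:
  R2 <- R2 - (-4.4363/8.4824) R1 = R2 - (-0.523001) R1:  6.162213 phi_2 - 2.504702 phi_3 = 1.373113
  R3 <- R3 - (3.6933/8.4824) R1 = R3 - (0.435407) R1:  -2.504702 phi_2 + 6.87431 phi_3 = -3.855202
  R3 <- R3 - (-2.504702/6.162213) R2 = R3 - (-0.406461) R2:  5.856245 phi_3 = -3.297085
Back-substitution:
  phi_hat_3 = -3.297085 / 5.856245 = -0.563003
  phi_hat_2 = (1.373113 - (-2.504702)(-0.563003)) / 6.162213 = -0.006011
  phi_hat_1 = (-4.4363 - (-4.4363)(-0.006011) - (3.6933)(-0.563003)) / 8.4824 = -0.281009
So phi_hat = [-0.2810, -0.0060, -0.5630].
Therefore phi_hat_3 = -0.5630.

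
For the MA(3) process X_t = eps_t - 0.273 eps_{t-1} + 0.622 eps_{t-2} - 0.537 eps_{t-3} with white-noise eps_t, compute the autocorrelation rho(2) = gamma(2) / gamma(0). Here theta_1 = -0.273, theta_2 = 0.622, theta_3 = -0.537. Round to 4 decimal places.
\rho(2) = 0.4393

For an MA(q) process with theta_0 = 1, the autocovariance is
  gamma(k) = sigma^2 * sum_{i=0..q-k} theta_i * theta_{i+k},
and rho(k) = gamma(k) / gamma(0). Sigma^2 cancels.
  numerator   = (1)*(0.622) + (-0.273)*(-0.537) = 0.768601.
  denominator = (1)^2 + (-0.273)^2 + (0.622)^2 + (-0.537)^2 = 1.749782.
  rho(2) = 0.768601 / 1.749782 = 0.4393.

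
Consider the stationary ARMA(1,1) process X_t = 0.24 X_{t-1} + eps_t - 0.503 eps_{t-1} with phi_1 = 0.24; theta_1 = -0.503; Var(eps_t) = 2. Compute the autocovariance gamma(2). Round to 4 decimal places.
\gamma(2) = -0.1178

Multiply the model equation by X_{t-k} and take expectations. With theta_0 = psi_0 = 1 and psi_j the MA(infinity) weights, this gives
  gamma(k) - sum_i phi_i gamma(k-i) = c_k,
  c_k = sigma^2 * sum_{j=k..q} theta_j psi_{j-k}   (c_k = 0 for k > q),
using gamma(-m) = gamma(m).
psi-weights needed (psi_j = theta_j + sum_i phi_i psi_{j-i}):
  psi_1 = theta_1 + phi_1 = -0.503 + (0.24) = -0.263
Right-hand sides:
  c_0 = sigma^2 (1 + theta_1 psi_1) = 2 * (1 + (-0.503)(-0.263)) = 2 * 1.132289 = 2.264578
  c_1 = sigma^2 theta_1 = 2 * (-0.503) = -1.006
  c_2 = 0
Equations for k = 0 and k = 1 (AR order 1):
  gamma(0) = phi_1 gamma(1) + c_0
  gamma(1) = phi_1 gamma(0) + c_1
Substituting the second into the first: gamma(0) (1 - phi_1^2) = c_0 + phi_1 c_1, so
  gamma(0) = (c_0 + phi_1 c_1) / (1 - phi_1^2) = (2.264578 + (0.24)(-1.006)) / (1 - (0.24)^2) = 2.023138 / 0.9424 = 2.146793.
  gamma(1) = phi_1 gamma(0) + c_1 = (0.24)(2.146793) + (-1.006) = -0.49077.
For k = 2 (> q): gamma(2) = phi_1 gamma(1) = (0.24)(-0.49077) = -0.117785.
Therefore gamma(2) = -0.1178 (to 4 decimal places).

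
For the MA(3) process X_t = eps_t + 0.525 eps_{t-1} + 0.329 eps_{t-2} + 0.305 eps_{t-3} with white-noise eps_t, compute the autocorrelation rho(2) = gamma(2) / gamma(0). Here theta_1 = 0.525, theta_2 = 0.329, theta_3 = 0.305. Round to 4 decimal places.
\rho(2) = 0.3312

For an MA(q) process with theta_0 = 1, the autocovariance is
  gamma(k) = sigma^2 * sum_{i=0..q-k} theta_i * theta_{i+k},
and rho(k) = gamma(k) / gamma(0). Sigma^2 cancels.
  numerator   = (1)*(0.329) + (0.525)*(0.305) = 0.489125.
  denominator = (1)^2 + (0.525)^2 + (0.329)^2 + (0.305)^2 = 1.476891.
  rho(2) = 0.489125 / 1.476891 = 0.3312.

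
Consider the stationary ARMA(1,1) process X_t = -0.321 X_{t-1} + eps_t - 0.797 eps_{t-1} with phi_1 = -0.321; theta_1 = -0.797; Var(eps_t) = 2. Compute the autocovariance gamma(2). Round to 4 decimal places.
\gamma(2) = 1.0049

Multiply the model equation by X_{t-k} and take expectations. With theta_0 = psi_0 = 1 and psi_j the MA(infinity) weights, this gives
  gamma(k) - sum_i phi_i gamma(k-i) = c_k,
  c_k = sigma^2 * sum_{j=k..q} theta_j psi_{j-k}   (c_k = 0 for k > q),
using gamma(-m) = gamma(m).
psi-weights needed (psi_j = theta_j + sum_i phi_i psi_{j-i}):
  psi_1 = theta_1 + phi_1 = -0.797 + (-0.321) = -1.118
Right-hand sides:
  c_0 = sigma^2 (1 + theta_1 psi_1) = 2 * (1 + (-0.797)(-1.118)) = 2 * 1.891046 = 3.782092
  c_1 = sigma^2 theta_1 = 2 * (-0.797) = -1.594
  c_2 = 0
Equations for k = 0 and k = 1 (AR order 1):
  gamma(0) = phi_1 gamma(1) + c_0
  gamma(1) = phi_1 gamma(0) + c_1
Substituting the second into the first: gamma(0) (1 - phi_1^2) = c_0 + phi_1 c_1, so
  gamma(0) = (c_0 + phi_1 c_1) / (1 - phi_1^2) = (3.782092 + (-0.321)(-1.594)) / (1 - (-0.321)^2) = 4.293766 / 0.896959 = 4.787026.
  gamma(1) = phi_1 gamma(0) + c_1 = (-0.321)(4.787026) + (-1.594) = -3.130635.
For k = 2 (> q): gamma(2) = phi_1 gamma(1) = (-0.321)(-3.130635) = 1.004934.
Therefore gamma(2) = 1.0049 (to 4 decimal places).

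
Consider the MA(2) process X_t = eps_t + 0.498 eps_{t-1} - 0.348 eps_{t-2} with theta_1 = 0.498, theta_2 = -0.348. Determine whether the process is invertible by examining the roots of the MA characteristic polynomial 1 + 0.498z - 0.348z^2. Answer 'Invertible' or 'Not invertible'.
\text{Invertible}

The MA(q) characteristic polynomial is P(z) = 1 + 0.498z - 0.348z^2.
Invertibility requires all roots to lie outside the unit circle, i.e. |z| > 1 for every root.
Set 1 + (0.498) z + (-0.348) z^2 = 0, i.e. a z^2 + b z + c = 0 with a = -0.348, b = 0.498, c = 1.
Discriminant D = b^2 - 4ac = (0.498)^2 - 4*(-0.348)*1 = 0.248004 - (-1.392) = 1.640004.
D >= 0, so the roots are real: z = (-b +/- sqrt(D)) / (2a) = (-0.498 +/- 1.280626) / (-0.696).
  z_1 = (-0.498 + 1.280626) / (-0.696) = -1.1245,   |z_1| = 1.1245.
  z_2 = (-0.498 - 1.280626) / (-0.696) = 2.5555,   |z_2| = 2.5555.
Moduli of all roots: 1.1245, 2.5555.
All moduli strictly greater than 1? Yes.
Verdict: Invertible.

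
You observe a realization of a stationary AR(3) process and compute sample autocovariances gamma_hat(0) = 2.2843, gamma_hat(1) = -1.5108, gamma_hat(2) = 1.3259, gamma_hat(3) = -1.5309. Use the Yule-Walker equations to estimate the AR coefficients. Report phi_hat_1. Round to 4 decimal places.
\hat\phi_{1} = -0.3890

The Yule-Walker equations for an AR(p) process read, in matrix form,
  Gamma_p phi = r_p,   with   (Gamma_p)_{ij} = gamma(|i - j|),
                       (r_p)_i = gamma(i),   i,j = 1..p.
Substitute the sample gammas (Toeplitz matrix and right-hand side of size 3):
  Gamma_p = [[2.2843, -1.5108, 1.3259], [-1.5108, 2.2843, -1.5108], [1.3259, -1.5108, 2.2843]]
  r_p     = [-1.5108, 1.3259, -1.5309]
Written out (R1..R3):
  (R1) 2.2843 phi_1 - 1.5108 phi_2 + 1.3259 phi_3 = -1.5108
  (R2) -1.5108 phi_1 + 2.2843 phi_2 - 1.5108 phi_3 = 1.3259
  (R3) 1.3259 phi_1 - 1.5108 phi_2 + 2.2843 phi_3 = -1.5309
Gaussian elimination:
  R2 <- R2 - (-1.5108/2.2843) R1 = R2 - (-0.661384) R1:  1.285081 phi_2 - 0.633871 phi_3 = 0.326681
  R3 <- R3 - (1.3259/2.2843) R1 = R3 - (0.58044) R1:  -0.633871 phi_2 + 1.514694 phi_3 = -0.653971
  R3 <- R3 - (-0.633871/1.285081) R2 = R3 - (-0.493254) R2:  1.202035 phi_3 = -0.492834
Back-substitution:
  phi_hat_3 = -0.492834 / 1.202035 = -0.41
  phi_hat_2 = (0.326681 - (-0.633871)(-0.41)) / 1.285081 = 0.051976
  phi_hat_1 = (-1.5108 - (-1.5108)(0.051976) - (1.3259)(-0.41)) / 2.2843 = -0.389027
So phi_hat = [-0.3890, 0.0520, -0.4100].
Therefore phi_hat_1 = -0.3890.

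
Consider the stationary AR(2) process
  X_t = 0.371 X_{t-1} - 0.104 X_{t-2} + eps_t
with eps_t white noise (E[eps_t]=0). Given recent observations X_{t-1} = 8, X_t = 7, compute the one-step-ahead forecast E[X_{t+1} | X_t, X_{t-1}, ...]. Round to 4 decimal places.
E[X_{t+1} \mid \mathcal F_t] = 1.7650

For an AR(p) model X_t = c + sum_i phi_i X_{t-i} + eps_t, the
one-step-ahead conditional mean is
  E[X_{t+1} | X_t, ...] = c + sum_i phi_i X_{t+1-i}.
Substitute known values:
  E[X_{t+1} | ...] = (0.371) * (7) + (-0.104) * (8)
                   = 1.7650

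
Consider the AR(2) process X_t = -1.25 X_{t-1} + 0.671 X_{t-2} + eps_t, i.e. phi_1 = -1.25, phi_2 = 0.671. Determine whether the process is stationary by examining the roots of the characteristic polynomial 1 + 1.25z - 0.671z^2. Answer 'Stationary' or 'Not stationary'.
\text{Not stationary}

The AR(p) characteristic polynomial is P(z) = 1 + 1.25z - 0.671z^2.
Stationarity requires all roots to lie outside the unit circle, i.e. |z| > 1 for every root.
Set 1 + (1.25) z + (-0.671) z^2 = 0, i.e. a z^2 + b z + c = 0 with a = -0.671, b = 1.25, c = 1.
Discriminant D = b^2 - 4ac = (1.25)^2 - 4*(-0.671)*1 = 1.5625 - (-2.684) = 4.2465.
D >= 0, so the roots are real: z = (-b +/- sqrt(D)) / (2a) = (-1.25 +/- 2.060704) / (-1.342).
  z_1 = (-1.25 + 2.060704) / (-1.342) = -0.6041,   |z_1| = 0.6041.
  z_2 = (-1.25 - 2.060704) / (-1.342) = 2.467,   |z_2| = 2.467.
Moduli of all roots: 0.6041, 2.4670.
All moduli strictly greater than 1? No.
Verdict: Not stationary.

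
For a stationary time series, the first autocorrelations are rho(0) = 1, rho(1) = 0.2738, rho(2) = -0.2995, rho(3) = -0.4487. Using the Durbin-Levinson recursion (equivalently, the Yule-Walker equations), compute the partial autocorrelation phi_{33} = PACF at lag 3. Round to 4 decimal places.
\phi_{33} = -0.2879

The PACF at lag k is phi_{kk}, the last component of the solution
to the Yule-Walker system G_k phi = r_k where
  (G_k)_{ij} = rho(|i - j|), (r_k)_i = rho(i), i,j = 1..k.
Equivalently, Durbin-Levinson gives phi_{kk} iteratively:
  phi_{11} = rho(1)
  phi_{kk} = [rho(k) - sum_{j=1..k-1} phi_{k-1,j} rho(k-j)]
            / [1 - sum_{j=1..k-1} phi_{k-1,j} rho(j)],
  phi_{k,j} = phi_{k-1,j} - phi_{kk} phi_{k-1,k-j},  j = 1..k-1.
Step k = 1:
  phi_11 = rho(1) = 0.2738.
Step k = 2:
  phi_22 = [rho(2) - phi_11 rho(1)] / [1 - phi_11 rho(1)] = [-0.2995 - (0.2738)(0.2738)] / [1 - (0.2738)(0.2738)]
         = -0.37446644 / 0.92503356 = -0.404814.
  Update: phi_21 = phi_11 - phi_22 phi_11 = 0.2738 - (-0.404814)(0.2738) = 0.384638.
Step k = 3:
  phi_33 = [rho(3) - phi_21 rho(2) - phi_22 rho(1)] / [1 - phi_21 rho(1) - phi_22 rho(2)]
    numerator   = -0.4487 - (0.384638)(-0.2995) - (-0.404814)(0.2738) = -0.22266286
    denominator = 1 - (0.384638)(0.2738) - (-0.404814)(-0.2995) = 0.77344434
  phi_33 = -0.22266286 / 0.77344434 = -0.2879.
Therefore phi_{33} = -0.2879.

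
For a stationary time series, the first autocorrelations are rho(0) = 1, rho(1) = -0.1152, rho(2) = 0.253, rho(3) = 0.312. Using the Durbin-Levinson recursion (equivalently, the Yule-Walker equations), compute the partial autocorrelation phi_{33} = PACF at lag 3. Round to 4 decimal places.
\phi_{33} = 0.3899

The PACF at lag k is phi_{kk}, the last component of the solution
to the Yule-Walker system G_k phi = r_k where
  (G_k)_{ij} = rho(|i - j|), (r_k)_i = rho(i), i,j = 1..k.
Equivalently, Durbin-Levinson gives phi_{kk} iteratively:
  phi_{11} = rho(1)
  phi_{kk} = [rho(k) - sum_{j=1..k-1} phi_{k-1,j} rho(k-j)]
            / [1 - sum_{j=1..k-1} phi_{k-1,j} rho(j)],
  phi_{k,j} = phi_{k-1,j} - phi_{kk} phi_{k-1,k-j},  j = 1..k-1.
Step k = 1:
  phi_11 = rho(1) = -0.1152.
Step k = 2:
  phi_22 = [rho(2) - phi_11 rho(1)] / [1 - phi_11 rho(1)] = [0.253 - (-0.1152)(-0.1152)] / [1 - (-0.1152)(-0.1152)]
         = 0.23972896 / 0.98672896 = 0.242953.
  Update: phi_21 = phi_11 - phi_22 phi_11 = -0.1152 - (0.242953)(-0.1152) = -0.087212.
Step k = 3:
  phi_33 = [rho(3) - phi_21 rho(2) - phi_22 rho(1)] / [1 - phi_21 rho(1) - phi_22 rho(2)]
    numerator   = 0.312 - (-0.087212)(0.253) - (0.242953)(-0.1152) = 0.36205279
    denominator = 1 - (-0.087212)(-0.1152) - (0.242953)(0.253) = 0.92848604
  phi_33 = 0.36205279 / 0.92848604 = 0.3899.
Therefore phi_{33} = 0.3899.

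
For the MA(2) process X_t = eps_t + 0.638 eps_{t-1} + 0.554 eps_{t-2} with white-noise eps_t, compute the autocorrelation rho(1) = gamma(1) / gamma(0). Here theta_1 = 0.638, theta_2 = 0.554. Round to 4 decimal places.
\rho(1) = 0.5785

For an MA(q) process with theta_0 = 1, the autocovariance is
  gamma(k) = sigma^2 * sum_{i=0..q-k} theta_i * theta_{i+k},
and rho(k) = gamma(k) / gamma(0). Sigma^2 cancels.
  numerator   = (1)*(0.638) + (0.638)*(0.554) = 0.991452.
  denominator = (1)^2 + (0.638)^2 + (0.554)^2 = 1.71396.
  rho(1) = 0.991452 / 1.71396 = 0.5785.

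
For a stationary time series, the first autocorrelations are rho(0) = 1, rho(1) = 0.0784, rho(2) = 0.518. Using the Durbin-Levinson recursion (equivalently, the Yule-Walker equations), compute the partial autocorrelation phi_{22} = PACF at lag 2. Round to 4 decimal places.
\phi_{22} = 0.5150

The PACF at lag k is phi_{kk}, the last component of the solution
to the Yule-Walker system G_k phi = r_k where
  (G_k)_{ij} = rho(|i - j|), (r_k)_i = rho(i), i,j = 1..k.
Equivalently, Durbin-Levinson gives phi_{kk} iteratively:
  phi_{11} = rho(1)
  phi_{kk} = [rho(k) - sum_{j=1..k-1} phi_{k-1,j} rho(k-j)]
            / [1 - sum_{j=1..k-1} phi_{k-1,j} rho(j)],
  phi_{k,j} = phi_{k-1,j} - phi_{kk} phi_{k-1,k-j},  j = 1..k-1.
Step k = 1:
  phi_11 = rho(1) = 0.0784.
Step k = 2:
  phi_22 = [rho(2) - phi_11 rho(1)] / [1 - phi_11 rho(1)] = [0.518 - (0.0784)(0.0784)] / [1 - (0.0784)(0.0784)]
         = 0.51185344 / 0.99385344 = 0.515.
Therefore phi_{22} = 0.5150.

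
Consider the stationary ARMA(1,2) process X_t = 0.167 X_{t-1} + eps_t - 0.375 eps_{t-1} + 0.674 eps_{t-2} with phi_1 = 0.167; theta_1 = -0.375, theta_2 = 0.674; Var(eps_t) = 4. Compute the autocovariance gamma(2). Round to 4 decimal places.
\gamma(2) = 2.5151

Multiply the model equation by X_{t-k} and take expectations. With theta_0 = psi_0 = 1 and psi_j the MA(infinity) weights, this gives
  gamma(k) - sum_i phi_i gamma(k-i) = c_k,
  c_k = sigma^2 * sum_{j=k..q} theta_j psi_{j-k}   (c_k = 0 for k > q),
using gamma(-m) = gamma(m).
psi-weights needed (psi_j = theta_j + sum_i phi_i psi_{j-i}):
  psi_1 = theta_1 + phi_1 = -0.375 + (0.167) = -0.208
  psi_2 = theta_2 + phi_1 psi_1 = 0.674 + (0.167)(-0.208) = 0.639264
Right-hand sides:
  c_0 = sigma^2 (1 + theta_1 psi_1 + theta_2 psi_2) = 4 * (1 + (-0.375)(-0.208) + (0.674)(0.639264)) = 4 * 1.508864 = 6.035456
  c_1 = sigma^2 (theta_1 + theta_2 psi_1) = 4 * (-0.375 + (0.674)(-0.208)) = -2.060768
  c_2 = sigma^2 theta_2 = 4 * (0.674) = 2.696
Equations for k = 0 and k = 1 (AR order 1):
  gamma(0) = phi_1 gamma(1) + c_0
  gamma(1) = phi_1 gamma(0) + c_1
Substituting the second into the first: gamma(0) (1 - phi_1^2) = c_0 + phi_1 c_1, so
  gamma(0) = (c_0 + phi_1 c_1) / (1 - phi_1^2) = (6.035456 + (0.167)(-2.060768)) / (1 - (0.167)^2) = 5.691307 / 0.972111 = 5.854586.
  gamma(1) = phi_1 gamma(0) + c_1 = (0.167)(5.854586) + (-2.060768) = -1.083052.
For k = 2: gamma(2) = phi_1 gamma(1) + c_2
  = (0.167)(-1.083052) + (2.696) = 2.51513.
Therefore gamma(2) = 2.5151 (to 4 decimal places).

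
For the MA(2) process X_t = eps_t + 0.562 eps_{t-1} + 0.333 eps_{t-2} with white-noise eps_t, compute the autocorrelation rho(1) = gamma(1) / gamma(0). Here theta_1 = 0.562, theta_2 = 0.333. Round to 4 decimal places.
\rho(1) = 0.5251

For an MA(q) process with theta_0 = 1, the autocovariance is
  gamma(k) = sigma^2 * sum_{i=0..q-k} theta_i * theta_{i+k},
and rho(k) = gamma(k) / gamma(0). Sigma^2 cancels.
  numerator   = (1)*(0.562) + (0.562)*(0.333) = 0.749146.
  denominator = (1)^2 + (0.562)^2 + (0.333)^2 = 1.426733.
  rho(1) = 0.749146 / 1.426733 = 0.5251.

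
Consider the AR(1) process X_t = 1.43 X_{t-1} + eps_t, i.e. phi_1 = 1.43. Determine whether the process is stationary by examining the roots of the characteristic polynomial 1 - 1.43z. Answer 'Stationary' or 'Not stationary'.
\text{Not stationary}

The AR(p) characteristic polynomial is P(z) = 1 - 1.43z.
Stationarity requires all roots to lie outside the unit circle, i.e. |z| > 1 for every root.
This is linear in z: 1 + (-1.43) z = 0  =>  z = -1/(-1.43) = 0.699301,  |z| = 0.699301.
Moduli of all roots: 0.6993.
All moduli strictly greater than 1? No.
Verdict: Not stationary.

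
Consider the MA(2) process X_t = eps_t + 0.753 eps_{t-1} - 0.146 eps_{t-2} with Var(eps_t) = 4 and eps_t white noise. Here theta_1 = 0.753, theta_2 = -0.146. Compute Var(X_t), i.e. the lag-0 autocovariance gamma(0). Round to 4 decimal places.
\gamma(0) = 6.3533

For an MA(q) process X_t = eps_t + sum_i theta_i eps_{t-i} with
Var(eps_t) = sigma^2, the variance is
  gamma(0) = sigma^2 * (1 + sum_i theta_i^2).
  sum_i theta_i^2 = (0.753)^2 + (-0.146)^2 = 0.567009 + 0.021316 = 0.588325.
  gamma(0) = 4 * (1 + 0.588325) = 4 * 1.588325 = 6.3533.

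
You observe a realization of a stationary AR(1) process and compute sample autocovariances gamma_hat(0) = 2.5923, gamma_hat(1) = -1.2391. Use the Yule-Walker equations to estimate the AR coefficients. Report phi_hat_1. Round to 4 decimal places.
\hat\phi_{1} = -0.4780

The Yule-Walker equations for an AR(p) process read, in matrix form,
  Gamma_p phi = r_p,   with   (Gamma_p)_{ij} = gamma(|i - j|),
                       (r_p)_i = gamma(i),   i,j = 1..p.
Substitute the sample gammas (Toeplitz matrix and right-hand side of size 1):
  Gamma_p = [[2.5923]]
  r_p     = [-1.2391]
With p = 1 this is the single equation gamma(0) phi_1 = gamma(1):
  phi_hat_1 = gamma(1) / gamma(0) = -1.2391 / 2.5923 = -0.4780.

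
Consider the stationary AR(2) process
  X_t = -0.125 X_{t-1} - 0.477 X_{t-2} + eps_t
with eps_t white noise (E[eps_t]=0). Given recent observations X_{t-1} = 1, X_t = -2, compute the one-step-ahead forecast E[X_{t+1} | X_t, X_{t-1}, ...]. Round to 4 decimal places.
E[X_{t+1} \mid \mathcal F_t] = -0.2270

For an AR(p) model X_t = c + sum_i phi_i X_{t-i} + eps_t, the
one-step-ahead conditional mean is
  E[X_{t+1} | X_t, ...] = c + sum_i phi_i X_{t+1-i}.
Substitute known values:
  E[X_{t+1} | ...] = (-0.125) * (-2) + (-0.477) * (1)
                   = -0.2270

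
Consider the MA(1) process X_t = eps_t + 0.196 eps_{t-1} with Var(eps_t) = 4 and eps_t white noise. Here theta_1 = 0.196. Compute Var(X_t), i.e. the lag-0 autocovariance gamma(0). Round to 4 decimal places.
\gamma(0) = 4.1537

For an MA(q) process X_t = eps_t + sum_i theta_i eps_{t-i} with
Var(eps_t) = sigma^2, the variance is
  gamma(0) = sigma^2 * (1 + sum_i theta_i^2).
  sum_i theta_i^2 = (0.196)^2 = 0.038416.
  gamma(0) = 4 * (1 + 0.038416) = 4 * 1.038416 = 4.153664, which rounds to 4.1537.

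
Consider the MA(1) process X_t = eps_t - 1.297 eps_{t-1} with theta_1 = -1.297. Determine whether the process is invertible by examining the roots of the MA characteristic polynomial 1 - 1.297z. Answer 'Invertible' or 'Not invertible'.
\text{Not invertible}

The MA(q) characteristic polynomial is P(z) = 1 - 1.297z.
Invertibility requires all roots to lie outside the unit circle, i.e. |z| > 1 for every root.
This is linear in z: 1 + (-1.297) z = 0  =>  z = -1/(-1.297) = 0.77101,  |z| = 0.77101.
Moduli of all roots: 0.7710.
All moduli strictly greater than 1? No.
Verdict: Not invertible.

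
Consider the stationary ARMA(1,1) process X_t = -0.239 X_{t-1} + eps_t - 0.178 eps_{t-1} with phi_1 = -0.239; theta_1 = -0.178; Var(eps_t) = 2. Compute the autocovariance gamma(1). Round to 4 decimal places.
\gamma(1) = -0.9222

Multiply the model equation by X_{t-k} and take expectations. With theta_0 = psi_0 = 1 and psi_j the MA(infinity) weights, this gives
  gamma(k) - sum_i phi_i gamma(k-i) = c_k,
  c_k = sigma^2 * sum_{j=k..q} theta_j psi_{j-k}   (c_k = 0 for k > q),
using gamma(-m) = gamma(m).
psi-weights needed (psi_j = theta_j + sum_i phi_i psi_{j-i}):
  psi_1 = theta_1 + phi_1 = -0.178 + (-0.239) = -0.417
Right-hand sides:
  c_0 = sigma^2 (1 + theta_1 psi_1) = 2 * (1 + (-0.178)(-0.417)) = 2 * 1.074226 = 2.148452
  c_1 = sigma^2 theta_1 = 2 * (-0.178) = -0.356
  c_2 = 0
Equations for k = 0 and k = 1 (AR order 1):
  gamma(0) = phi_1 gamma(1) + c_0
  gamma(1) = phi_1 gamma(0) + c_1
Substituting the second into the first: gamma(0) (1 - phi_1^2) = c_0 + phi_1 c_1, so
  gamma(0) = (c_0 + phi_1 c_1) / (1 - phi_1^2) = (2.148452 + (-0.239)(-0.356)) / (1 - (-0.239)^2) = 2.233536 / 0.942879 = 2.368847.
  gamma(1) = phi_1 gamma(0) + c_1 = (-0.239)(2.368847) + (-0.356) = -0.922154.
Therefore gamma(1) = -0.9222 (to 4 decimal places).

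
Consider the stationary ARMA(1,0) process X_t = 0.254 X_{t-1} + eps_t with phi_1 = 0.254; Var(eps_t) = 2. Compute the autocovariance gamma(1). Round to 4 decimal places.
\gamma(1) = 0.5430

Multiply the model equation by X_{t-k} and take expectations. With theta_0 = psi_0 = 1 and psi_j the MA(infinity) weights, this gives
  gamma(k) - sum_i phi_i gamma(k-i) = c_k,
  c_k = sigma^2 * sum_{j=k..q} theta_j psi_{j-k}   (c_k = 0 for k > q),
using gamma(-m) = gamma(m).
Pure AR (q = 0): c_0 = sigma^2 = 2, c_k = 0 for k >= 1.
Equations for k = 0 and k = 1 (AR order 1):
  gamma(0) = phi_1 gamma(1) + c_0
  gamma(1) = phi_1 gamma(0) + c_1
Substituting the second into the first: gamma(0) (1 - phi_1^2) = c_0 + phi_1 c_1, so
  gamma(0) = c_0 / (1 - phi_1^2) = 2 / (1 - (0.254)^2) = 2 / 0.935484 = 2.137931.
  gamma(1) = phi_1 gamma(0) = (0.254)(2.137931) = 0.543034.
Therefore gamma(1) = 0.5430 (to 4 decimal places).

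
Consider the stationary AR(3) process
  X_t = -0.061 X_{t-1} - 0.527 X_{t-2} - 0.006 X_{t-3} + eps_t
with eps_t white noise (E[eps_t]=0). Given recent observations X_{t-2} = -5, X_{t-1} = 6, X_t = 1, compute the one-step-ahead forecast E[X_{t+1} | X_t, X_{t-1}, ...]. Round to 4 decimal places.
E[X_{t+1} \mid \mathcal F_t] = -3.1930

For an AR(p) model X_t = c + sum_i phi_i X_{t-i} + eps_t, the
one-step-ahead conditional mean is
  E[X_{t+1} | X_t, ...] = c + sum_i phi_i X_{t+1-i}.
Substitute known values:
  E[X_{t+1} | ...] = (-0.061) * (1) + (-0.527) * (6) + (-0.006) * (-5)
                   = -3.1930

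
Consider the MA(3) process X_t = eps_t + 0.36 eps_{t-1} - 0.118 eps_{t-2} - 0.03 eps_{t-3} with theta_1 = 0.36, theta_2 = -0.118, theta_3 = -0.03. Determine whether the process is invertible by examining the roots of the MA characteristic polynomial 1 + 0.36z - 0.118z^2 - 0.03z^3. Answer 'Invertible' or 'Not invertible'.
\text{Invertible}

The MA(q) characteristic polynomial is P(z) = 1 + 0.36z - 0.118z^2 - 0.03z^3.
Invertibility requires all roots to lie outside the unit circle, i.e. |z| > 1 for every root.
Degree 3: look for a simple real root z0 first, then factor out (1 - z/z0) and solve the remaining quadratic.
Testing z0 = -5: P(-5) = 1 + (0.36)(-5) + (-0.118)(-5)^2 + (-0.03)(-5)^3
  = 1 + (-1.8) + (-2.95) + (3.75) = 0.  So z_0 = -5 is a root, |z_0| = 5.
Divide out the factor (1 + 0.2 z) = (1 - z/z0) (since 1/z0 = -0.2):
  P(z) = (1 + 0.2 z)(1 + (0.16) z + (-0.15) z^2)
  [check: z-coef 0.16 - (-0.2) = 0.36; z^2-coef -0.15 - (-0.2)(0.16) = -0.118; z^3-coef -(-0.2)(-0.15) = -0.03.]
Remaining roots from the quadratic factor 1 + (0.16) z + (-0.15) z^2:
  Set 1 + (0.16) z + (-0.15) z^2 = 0, i.e. a z^2 + b z + c = 0 with a = -0.15, b = 0.16, c = 1.
  Discriminant D = b^2 - 4ac = (0.16)^2 - 4*(-0.15)*1 = 0.0256 - (-0.6) = 0.6256.
  D >= 0, so the roots are real: z = (-b +/- sqrt(D)) / (2a) = (-0.16 +/- 0.790949) / (-0.3).
    z_1 = (-0.16 + 0.790949) / (-0.3) = -2.1032,   |z_1| = 2.1032.
    z_2 = (-0.16 - 0.790949) / (-0.3) = 3.1698,   |z_2| = 3.1698.
Moduli of all roots: 5.0000, 2.1032, 3.1698.
All moduli strictly greater than 1? Yes.
Verdict: Invertible.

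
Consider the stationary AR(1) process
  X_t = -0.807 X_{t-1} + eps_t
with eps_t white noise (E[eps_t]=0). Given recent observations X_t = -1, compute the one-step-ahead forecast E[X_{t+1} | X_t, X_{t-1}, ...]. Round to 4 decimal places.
E[X_{t+1} \mid \mathcal F_t] = 0.8070

For an AR(p) model X_t = c + sum_i phi_i X_{t-i} + eps_t, the
one-step-ahead conditional mean is
  E[X_{t+1} | X_t, ...] = c + sum_i phi_i X_{t+1-i}.
Substitute known values:
  E[X_{t+1} | ...] = (-0.807) * (-1)
                   = 0.8070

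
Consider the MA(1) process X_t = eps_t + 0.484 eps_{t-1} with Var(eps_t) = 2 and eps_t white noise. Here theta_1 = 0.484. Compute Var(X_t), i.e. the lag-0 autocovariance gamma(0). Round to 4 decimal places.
\gamma(0) = 2.4685

For an MA(q) process X_t = eps_t + sum_i theta_i eps_{t-i} with
Var(eps_t) = sigma^2, the variance is
  gamma(0) = sigma^2 * (1 + sum_i theta_i^2).
  sum_i theta_i^2 = (0.484)^2 = 0.234256.
  gamma(0) = 2 * (1 + 0.234256) = 2 * 1.234256 = 2.468512, which rounds to 2.4685.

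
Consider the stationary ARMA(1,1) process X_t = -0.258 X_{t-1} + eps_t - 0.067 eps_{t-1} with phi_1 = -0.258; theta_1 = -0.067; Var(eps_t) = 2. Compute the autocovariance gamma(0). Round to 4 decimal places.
\gamma(0) = 2.2263

Multiply the model equation by X_{t-k} and take expectations. With theta_0 = psi_0 = 1 and psi_j the MA(infinity) weights, this gives
  gamma(k) - sum_i phi_i gamma(k-i) = c_k,
  c_k = sigma^2 * sum_{j=k..q} theta_j psi_{j-k}   (c_k = 0 for k > q),
using gamma(-m) = gamma(m).
psi-weights needed (psi_j = theta_j + sum_i phi_i psi_{j-i}):
  psi_1 = theta_1 + phi_1 = -0.067 + (-0.258) = -0.325
Right-hand sides:
  c_0 = sigma^2 (1 + theta_1 psi_1) = 2 * (1 + (-0.067)(-0.325)) = 2 * 1.021775 = 2.04355
  c_1 = sigma^2 theta_1 = 2 * (-0.067) = -0.134
  c_2 = 0
Equations for k = 0 and k = 1 (AR order 1):
  gamma(0) = phi_1 gamma(1) + c_0
  gamma(1) = phi_1 gamma(0) + c_1
Substituting the second into the first: gamma(0) (1 - phi_1^2) = c_0 + phi_1 c_1, so
  gamma(0) = (c_0 + phi_1 c_1) / (1 - phi_1^2) = (2.04355 + (-0.258)(-0.134)) / (1 - (-0.258)^2) = 2.078122 / 0.933436 = 2.226314.
Therefore gamma(0) = 2.2263 (to 4 decimal places).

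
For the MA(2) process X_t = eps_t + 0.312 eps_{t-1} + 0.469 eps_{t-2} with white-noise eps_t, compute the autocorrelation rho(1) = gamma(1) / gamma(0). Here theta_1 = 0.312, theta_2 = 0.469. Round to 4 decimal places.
\rho(1) = 0.3479

For an MA(q) process with theta_0 = 1, the autocovariance is
  gamma(k) = sigma^2 * sum_{i=0..q-k} theta_i * theta_{i+k},
and rho(k) = gamma(k) / gamma(0). Sigma^2 cancels.
  numerator   = (1)*(0.312) + (0.312)*(0.469) = 0.458328.
  denominator = (1)^2 + (0.312)^2 + (0.469)^2 = 1.317305.
  rho(1) = 0.458328 / 1.317305 = 0.3479.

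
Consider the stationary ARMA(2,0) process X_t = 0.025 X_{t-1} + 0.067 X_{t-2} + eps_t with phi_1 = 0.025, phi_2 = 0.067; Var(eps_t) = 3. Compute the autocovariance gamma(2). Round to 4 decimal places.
\gamma(2) = 0.2041

Multiply the model equation by X_{t-k} and take expectations. With theta_0 = psi_0 = 1 and psi_j the MA(infinity) weights, this gives
  gamma(k) - sum_i phi_i gamma(k-i) = c_k,
  c_k = sigma^2 * sum_{j=k..q} theta_j psi_{j-k}   (c_k = 0 for k > q),
using gamma(-m) = gamma(m).
Pure AR (q = 0): c_0 = sigma^2 = 3, c_k = 0 for k >= 1.
Equations for k = 0, 1, 2 (AR order 2, c_2 = 0):
  (E0) gamma(0) = phi_1 gamma(1) + phi_2 gamma(2) + c_0
  (E1) gamma(1) = phi_1 gamma(0) + phi_2 gamma(1) + c_1
  (E2) gamma(2) = phi_1 gamma(1) + phi_2 gamma(0)
From (E1): gamma(1) = A gamma(0) + B with
  A = phi_1 / (1 - phi_2) = 0.025 / 0.933 = 0.026795,   B = c_1 / (1 - phi_2) = 0 / 0.933 = 0.
Insert (E2) into (E0): gamma(0) (1 - phi_2^2) = phi_1 (1 + phi_2) gamma(1) + c_0.
  phi_1 (1 + phi_2) = (0.025)(1.067) = 0.026675,   1 - phi_2^2 = 0.995511.
Replace gamma(1) by A gamma(0) + B and collect gamma(0):
  gamma(0) [0.995511 - (0.026675)(0.026795)] = c_0 = 3
  gamma(0) * 0.994796 = 3
  gamma(0) = 3 / 0.994796 = 3.015693.
  gamma(1) = A gamma(0) = (0.026795)(3.015693) = 0.080806.
  gamma(2) = phi_1 gamma(1) + phi_2 gamma(0) = (0.025)(0.080806) + (0.067)(3.015693) = 0.204072.
Therefore gamma(2) = 0.2041 (to 4 decimal places).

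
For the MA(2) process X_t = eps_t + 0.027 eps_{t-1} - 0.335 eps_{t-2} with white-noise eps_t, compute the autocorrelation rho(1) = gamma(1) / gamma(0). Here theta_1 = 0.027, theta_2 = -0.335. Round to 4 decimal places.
\rho(1) = 0.0161

For an MA(q) process with theta_0 = 1, the autocovariance is
  gamma(k) = sigma^2 * sum_{i=0..q-k} theta_i * theta_{i+k},
and rho(k) = gamma(k) / gamma(0). Sigma^2 cancels.
  numerator   = (1)*(0.027) + (0.027)*(-0.335) = 0.017955.
  denominator = (1)^2 + (0.027)^2 + (-0.335)^2 = 1.112954.
  rho(1) = 0.017955 / 1.112954 = 0.0161.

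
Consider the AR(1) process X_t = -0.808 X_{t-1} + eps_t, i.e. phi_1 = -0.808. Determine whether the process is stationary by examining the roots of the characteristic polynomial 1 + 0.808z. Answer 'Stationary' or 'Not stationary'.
\text{Stationary}

The AR(p) characteristic polynomial is P(z) = 1 + 0.808z.
Stationarity requires all roots to lie outside the unit circle, i.e. |z| > 1 for every root.
This is linear in z: 1 + (0.808) z = 0  =>  z = -1/(0.808) = -1.237624,  |z| = 1.237624.
Moduli of all roots: 1.2376.
All moduli strictly greater than 1? Yes.
Verdict: Stationary.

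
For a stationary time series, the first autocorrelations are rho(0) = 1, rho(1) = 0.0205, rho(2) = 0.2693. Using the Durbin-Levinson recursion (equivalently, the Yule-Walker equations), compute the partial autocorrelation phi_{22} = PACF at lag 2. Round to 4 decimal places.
\phi_{22} = 0.2690

The PACF at lag k is phi_{kk}, the last component of the solution
to the Yule-Walker system G_k phi = r_k where
  (G_k)_{ij} = rho(|i - j|), (r_k)_i = rho(i), i,j = 1..k.
Equivalently, Durbin-Levinson gives phi_{kk} iteratively:
  phi_{11} = rho(1)
  phi_{kk} = [rho(k) - sum_{j=1..k-1} phi_{k-1,j} rho(k-j)]
            / [1 - sum_{j=1..k-1} phi_{k-1,j} rho(j)],
  phi_{k,j} = phi_{k-1,j} - phi_{kk} phi_{k-1,k-j},  j = 1..k-1.
Step k = 1:
  phi_11 = rho(1) = 0.0205.
Step k = 2:
  phi_22 = [rho(2) - phi_11 rho(1)] / [1 - phi_11 rho(1)] = [0.2693 - (0.0205)(0.0205)] / [1 - (0.0205)(0.0205)]
         = 0.26887975 / 0.99957975 = 0.269.
Therefore phi_{22} = 0.2690.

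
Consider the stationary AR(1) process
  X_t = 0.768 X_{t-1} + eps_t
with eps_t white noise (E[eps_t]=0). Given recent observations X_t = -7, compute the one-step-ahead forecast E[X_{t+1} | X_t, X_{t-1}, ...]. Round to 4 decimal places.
E[X_{t+1} \mid \mathcal F_t] = -5.3760

For an AR(p) model X_t = c + sum_i phi_i X_{t-i} + eps_t, the
one-step-ahead conditional mean is
  E[X_{t+1} | X_t, ...] = c + sum_i phi_i X_{t+1-i}.
Substitute known values:
  E[X_{t+1} | ...] = (0.768) * (-7)
                   = -5.3760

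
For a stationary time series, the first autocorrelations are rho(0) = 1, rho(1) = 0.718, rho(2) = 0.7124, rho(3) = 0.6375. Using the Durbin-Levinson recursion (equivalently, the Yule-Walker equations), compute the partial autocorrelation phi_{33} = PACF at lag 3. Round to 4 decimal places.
\phi_{33} = 0.1040

The PACF at lag k is phi_{kk}, the last component of the solution
to the Yule-Walker system G_k phi = r_k where
  (G_k)_{ij} = rho(|i - j|), (r_k)_i = rho(i), i,j = 1..k.
Equivalently, Durbin-Levinson gives phi_{kk} iteratively:
  phi_{11} = rho(1)
  phi_{kk} = [rho(k) - sum_{j=1..k-1} phi_{k-1,j} rho(k-j)]
            / [1 - sum_{j=1..k-1} phi_{k-1,j} rho(j)],
  phi_{k,j} = phi_{k-1,j} - phi_{kk} phi_{k-1,k-j},  j = 1..k-1.
Step k = 1:
  phi_11 = rho(1) = 0.718.
Step k = 2:
  phi_22 = [rho(2) - phi_11 rho(1)] / [1 - phi_11 rho(1)] = [0.7124 - (0.718)(0.718)] / [1 - (0.718)(0.718)]
         = 0.196876 / 0.484476 = 0.406369.
  Update: phi_21 = phi_11 - phi_22 phi_11 = 0.718 - (0.406369)(0.718) = 0.426227.
Step k = 3:
  phi_33 = [rho(3) - phi_21 rho(2) - phi_22 rho(1)] / [1 - phi_21 rho(1) - phi_22 rho(2)]
    numerator   = 0.6375 - (0.426227)(0.7124) - (0.406369)(0.718) = 0.04208291
    denominator = 1 - (0.426227)(0.718) - (0.406369)(0.7124) = 0.40447171
  phi_33 = 0.04208291 / 0.40447171 = 0.104.
Therefore phi_{33} = 0.1040.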